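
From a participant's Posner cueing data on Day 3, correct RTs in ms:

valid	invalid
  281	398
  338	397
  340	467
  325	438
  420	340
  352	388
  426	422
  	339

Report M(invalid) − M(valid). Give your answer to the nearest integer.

M(valid) = 2482/7 = 354.571
M(invalid) = 3189/8 = 398.625
Difference = 398.625 − 354.571 = 44.054 ms

44 ms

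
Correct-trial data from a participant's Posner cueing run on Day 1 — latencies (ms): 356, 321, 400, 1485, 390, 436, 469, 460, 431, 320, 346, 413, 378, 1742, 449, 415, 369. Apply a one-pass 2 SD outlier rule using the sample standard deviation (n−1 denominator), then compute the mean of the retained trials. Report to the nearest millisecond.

397 ms

n = 17, ΣRT = 9180, M = 540.000
Σ(x−M)² = 2677440.00; s = √(2677440.00/16) = 409.072
Cutoffs: 540.000 ± 2·409.072 → [-278.1, 1358.1]
Outside: 1485, 1742 → excluded.
Retained (n=15): Σ = 5953, mean = 5953/15 = 396.867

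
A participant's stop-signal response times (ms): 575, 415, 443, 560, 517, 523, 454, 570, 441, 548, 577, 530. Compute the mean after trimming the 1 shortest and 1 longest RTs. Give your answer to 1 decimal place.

516.1 ms

Sorted: 415, 441, 443, 454, 517, 523, 530, 548, 560, 570, 575, 577
Drop lowest 1 (415) and highest 1 (577)
Remaining (n=10): Σ = 5161, mean = 5161/10 = 516.100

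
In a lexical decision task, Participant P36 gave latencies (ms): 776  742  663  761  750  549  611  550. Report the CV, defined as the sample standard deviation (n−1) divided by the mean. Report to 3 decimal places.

n = 8, Σ = 5402, M = 675.2500
Σ(x−M)² = 63451.500; s = √(63451.500/7) = 95.2077
CV = 95.2077 / 675.2500 = 0.14100

0.141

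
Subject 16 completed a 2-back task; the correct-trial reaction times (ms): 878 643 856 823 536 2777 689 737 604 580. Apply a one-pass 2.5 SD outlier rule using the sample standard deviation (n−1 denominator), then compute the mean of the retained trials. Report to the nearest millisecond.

705 ms

n = 10, ΣRT = 9123, M = 912.300
Σ(x−M)² = 3989616.10; s = √(3989616.10/9) = 665.801
Cutoffs: 912.300 ± 2.5·665.801 → [-752.2, 2576.8]
Outside: 2777 → excluded.
Retained (n=9): Σ = 6346, mean = 6346/9 = 705.111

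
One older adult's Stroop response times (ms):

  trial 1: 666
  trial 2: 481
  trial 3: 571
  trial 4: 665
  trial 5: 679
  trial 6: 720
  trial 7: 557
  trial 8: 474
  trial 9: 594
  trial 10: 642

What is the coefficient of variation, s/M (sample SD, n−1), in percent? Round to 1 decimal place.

n = 10, Σ = 6049, M = 604.9000
Σ(x−M)² = 63508.900; s = √(63508.900/9) = 84.0032
CV = 84.0032 / 604.9000 = 0.13887 = 13.887%

13.9%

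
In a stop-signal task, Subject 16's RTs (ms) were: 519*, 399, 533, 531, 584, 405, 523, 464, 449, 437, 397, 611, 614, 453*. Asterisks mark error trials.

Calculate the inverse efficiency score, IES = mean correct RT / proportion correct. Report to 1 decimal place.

578.2 ms

Correct trials (n=12): 399, 533, 531, 584, 405, 523, 464, 449, 437, 397, 611, 614
Mean correct RT = 5947/12 = 495.5833 ms
Proportion correct = 12/14
IES = 495.5833 / (12/14) = 578.181 ms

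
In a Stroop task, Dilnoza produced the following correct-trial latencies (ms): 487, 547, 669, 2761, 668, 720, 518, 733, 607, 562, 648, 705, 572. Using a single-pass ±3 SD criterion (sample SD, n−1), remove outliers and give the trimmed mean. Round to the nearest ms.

620 ms

n = 13, ΣRT = 10197, M = 784.385
Σ(x−M)² = 4307333.08; s = √(4307333.08/12) = 599.120
Cutoffs: 784.385 ± 3·599.120 → [-1013.0, 2581.7]
Outside: 2761 → excluded.
Retained (n=12): Σ = 7436, mean = 7436/12 = 619.667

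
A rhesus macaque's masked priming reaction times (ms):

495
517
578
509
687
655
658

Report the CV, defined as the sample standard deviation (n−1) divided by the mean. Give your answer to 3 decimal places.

0.138

n = 7, Σ = 4099, M = 585.5714
Σ(x−M)² = 39179.714; s = √(39179.714/6) = 80.8081
CV = 80.8081 / 585.5714 = 0.13800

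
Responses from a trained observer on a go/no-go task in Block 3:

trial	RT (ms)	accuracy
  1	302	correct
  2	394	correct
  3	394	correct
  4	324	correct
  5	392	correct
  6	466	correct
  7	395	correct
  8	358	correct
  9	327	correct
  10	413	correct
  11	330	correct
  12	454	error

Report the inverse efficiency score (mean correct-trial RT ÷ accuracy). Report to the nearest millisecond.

406 ms

Correct trials (n=11): 302, 394, 394, 324, 392, 466, 395, 358, 327, 413, 330
Mean correct RT = 4095/11 = 372.2727 ms
Proportion correct = 11/12
IES = 372.2727 / (11/12) = 406.116 ms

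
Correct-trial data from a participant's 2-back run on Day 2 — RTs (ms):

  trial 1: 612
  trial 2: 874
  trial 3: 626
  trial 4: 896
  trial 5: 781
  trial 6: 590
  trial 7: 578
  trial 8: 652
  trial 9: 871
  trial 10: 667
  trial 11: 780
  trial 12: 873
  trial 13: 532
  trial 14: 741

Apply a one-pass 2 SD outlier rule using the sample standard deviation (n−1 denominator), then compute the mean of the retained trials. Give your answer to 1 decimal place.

n = 14, ΣRT = 10073, M = 719.500
Σ(x−M)² = 209001.50; s = √(209001.50/13) = 126.795
Cutoffs: 719.500 ± 2·126.795 → [465.9, 973.1]
No RTs fall outside the cutoffs; all 14 retained. Mean = 10073/14 = 719.500

719.5 ms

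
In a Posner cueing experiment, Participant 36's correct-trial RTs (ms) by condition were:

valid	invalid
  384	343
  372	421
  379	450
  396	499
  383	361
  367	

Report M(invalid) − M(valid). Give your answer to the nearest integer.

35 ms

M(valid) = 2281/6 = 380.167
M(invalid) = 2074/5 = 414.800
Difference = 414.800 − 380.167 = 34.633 ms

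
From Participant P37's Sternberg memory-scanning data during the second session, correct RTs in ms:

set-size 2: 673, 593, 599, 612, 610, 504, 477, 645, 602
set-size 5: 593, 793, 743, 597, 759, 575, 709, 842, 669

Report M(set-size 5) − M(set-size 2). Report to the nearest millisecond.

107 ms

M(set-size 2) = 5315/9 = 590.556
M(set-size 5) = 6280/9 = 697.778
Difference = 697.778 − 590.556 = 107.222 ms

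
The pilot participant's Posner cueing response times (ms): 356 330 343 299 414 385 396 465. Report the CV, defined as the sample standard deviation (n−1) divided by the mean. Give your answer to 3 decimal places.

0.141

n = 8, Σ = 2988, M = 373.5000
Σ(x−M)² = 19330.000; s = √(19330.000/7) = 52.5493
CV = 52.5493 / 373.5000 = 0.14069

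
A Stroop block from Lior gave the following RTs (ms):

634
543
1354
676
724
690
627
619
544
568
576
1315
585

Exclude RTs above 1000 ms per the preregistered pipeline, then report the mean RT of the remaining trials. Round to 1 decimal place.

Excluded: 1315, 1354
Retained (n=11): Σ = 6786
Mean = 6786/11 = 616.9091

616.9 ms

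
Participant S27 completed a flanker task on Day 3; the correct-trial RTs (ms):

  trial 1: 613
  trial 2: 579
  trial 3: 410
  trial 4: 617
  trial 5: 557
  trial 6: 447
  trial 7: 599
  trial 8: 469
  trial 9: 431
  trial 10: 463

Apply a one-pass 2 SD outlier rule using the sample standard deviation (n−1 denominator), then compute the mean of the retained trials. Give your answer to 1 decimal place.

n = 10, ΣRT = 5185, M = 518.500
Σ(x−M)² = 60326.50; s = √(60326.50/9) = 81.872
Cutoffs: 518.500 ± 2·81.872 → [354.8, 682.2]
No RTs fall outside the cutoffs; all 10 retained. Mean = 5185/10 = 518.500

518.5 ms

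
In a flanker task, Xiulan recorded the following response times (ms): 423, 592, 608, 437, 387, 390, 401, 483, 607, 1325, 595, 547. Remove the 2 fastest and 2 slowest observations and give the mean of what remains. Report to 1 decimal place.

510.6 ms

Sorted: 387, 390, 401, 423, 437, 483, 547, 592, 595, 607, 608, 1325
Drop lowest 2 (387, 390) and highest 2 (608, 1325)
Remaining (n=8): Σ = 4085, mean = 4085/8 = 510.625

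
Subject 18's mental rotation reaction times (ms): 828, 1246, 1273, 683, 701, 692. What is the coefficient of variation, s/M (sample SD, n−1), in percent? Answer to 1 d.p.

31.1%

n = 6, Σ = 5423, M = 903.8333
Σ(x−M)² = 393894.833; s = √(393894.833/5) = 280.6759
CV = 280.6759 / 903.8333 = 0.31054 = 31.054%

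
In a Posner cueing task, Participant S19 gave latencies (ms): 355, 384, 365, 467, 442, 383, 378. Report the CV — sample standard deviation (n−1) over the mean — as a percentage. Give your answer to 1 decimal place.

n = 7, Σ = 2774, M = 396.2857
Σ(x−M)² = 10435.429; s = √(10435.429/6) = 41.7042
CV = 41.7042 / 396.2857 = 0.10524 = 10.524%

10.5%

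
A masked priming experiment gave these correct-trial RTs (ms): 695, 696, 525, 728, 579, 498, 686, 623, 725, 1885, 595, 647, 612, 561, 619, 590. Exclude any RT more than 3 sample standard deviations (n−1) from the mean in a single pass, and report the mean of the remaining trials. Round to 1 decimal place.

625.3 ms

n = 16, ΣRT = 11264, M = 704.000
Σ(x−M)² = 1557174.00; s = √(1557174.00/15) = 322.198
Cutoffs: 704.000 ± 3·322.198 → [-262.6, 1670.6]
Outside: 1885 → excluded.
Retained (n=15): Σ = 9379, mean = 9379/15 = 625.267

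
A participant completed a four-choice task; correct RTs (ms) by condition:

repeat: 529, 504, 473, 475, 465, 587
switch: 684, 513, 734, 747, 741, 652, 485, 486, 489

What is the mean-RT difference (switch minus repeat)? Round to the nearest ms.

M(repeat) = 3033/6 = 505.500
M(switch) = 5531/9 = 614.556
Difference = 614.556 − 505.500 = 109.056 ms

109 ms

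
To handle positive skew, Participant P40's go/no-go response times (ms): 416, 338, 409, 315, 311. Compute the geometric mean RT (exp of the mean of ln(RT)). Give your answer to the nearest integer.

ln(RT): 6.0307, 5.8230, 6.0137, 5.7526, 5.7398
Mean ln(RT) = 29.3598/5 = 5.87196
Geometric mean = exp(5.87196) = 354.94 ms

355 ms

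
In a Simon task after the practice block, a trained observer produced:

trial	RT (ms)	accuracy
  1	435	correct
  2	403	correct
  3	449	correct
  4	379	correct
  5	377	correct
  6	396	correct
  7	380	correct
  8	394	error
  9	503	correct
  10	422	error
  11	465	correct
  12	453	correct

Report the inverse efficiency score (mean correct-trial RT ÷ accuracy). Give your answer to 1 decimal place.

508.8 ms

Correct trials (n=10): 435, 403, 449, 379, 377, 396, 380, 503, 465, 453
Mean correct RT = 4240/10 = 424.0000 ms
Proportion correct = 10/12
IES = 424.0000 / (10/12) = 508.800 ms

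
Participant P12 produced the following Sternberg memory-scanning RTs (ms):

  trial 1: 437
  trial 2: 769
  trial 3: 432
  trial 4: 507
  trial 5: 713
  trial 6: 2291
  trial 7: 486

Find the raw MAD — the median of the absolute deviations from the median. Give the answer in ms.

75 ms

Sorted: 432, 437, 486, 507, 713, 769, 2291 → median = 507
|x − 507|: 70, 262, 75, 0, 206, 1784, 21
Sorted deviations: 0, 21, 70, 75, 206, 262, 1784 → MAD = 75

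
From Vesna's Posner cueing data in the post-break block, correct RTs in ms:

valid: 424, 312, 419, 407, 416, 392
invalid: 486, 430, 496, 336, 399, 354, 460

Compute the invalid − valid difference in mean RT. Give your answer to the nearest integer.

28 ms

M(valid) = 2370/6 = 395.000
M(invalid) = 2961/7 = 423.000
Difference = 423.000 − 395.000 = 28.000 ms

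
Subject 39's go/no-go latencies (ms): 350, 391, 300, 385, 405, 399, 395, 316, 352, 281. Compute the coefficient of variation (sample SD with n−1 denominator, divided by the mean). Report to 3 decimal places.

n = 10, Σ = 3574, M = 357.4000
Σ(x−M)² = 18230.400; s = √(18230.400/9) = 45.0067
CV = 45.0067 / 357.4000 = 0.12593

0.126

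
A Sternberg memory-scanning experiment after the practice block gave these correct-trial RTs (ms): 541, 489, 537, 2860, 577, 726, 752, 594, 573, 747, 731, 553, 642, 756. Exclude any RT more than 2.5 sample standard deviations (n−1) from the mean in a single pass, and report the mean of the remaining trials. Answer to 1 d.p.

n = 14, ΣRT = 11078, M = 791.286
Σ(x−M)² = 4722460.86; s = √(4722460.86/13) = 602.716
Cutoffs: 791.286 ± 2.5·602.716 → [-715.5, 2298.1]
Outside: 2860 → excluded.
Retained (n=13): Σ = 8218, mean = 8218/13 = 632.154

632.2 ms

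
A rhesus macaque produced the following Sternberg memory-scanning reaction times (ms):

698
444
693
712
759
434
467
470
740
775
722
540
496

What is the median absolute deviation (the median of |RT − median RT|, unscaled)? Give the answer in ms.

82 ms

Sorted: 434, 444, 467, 470, 496, 540, 693, 698, 712, 722, 740, 759, 775 → median = 693
|x − 693|: 5, 249, 0, 19, 66, 259, 226, 223, 47, 82, 29, 153, 197
Sorted deviations: 0, 5, 19, 29, 47, 66, 82, 153, 197, 223, 226, 249, 259 → MAD = 82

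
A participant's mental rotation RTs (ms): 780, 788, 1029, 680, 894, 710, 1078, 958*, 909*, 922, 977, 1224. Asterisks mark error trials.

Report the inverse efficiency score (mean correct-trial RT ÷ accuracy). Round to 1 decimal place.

1089.8 ms

Correct trials (n=10): 780, 788, 1029, 680, 894, 710, 1078, 922, 977, 1224
Mean correct RT = 9082/10 = 908.2000 ms
Proportion correct = 10/12
IES = 908.2000 / (10/12) = 1089.840 ms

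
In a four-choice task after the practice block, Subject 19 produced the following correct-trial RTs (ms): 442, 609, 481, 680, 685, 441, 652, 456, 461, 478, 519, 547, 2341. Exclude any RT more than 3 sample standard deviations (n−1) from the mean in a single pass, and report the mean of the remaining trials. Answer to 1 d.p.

n = 13, ΣRT = 8792, M = 676.308
Σ(x−M)² = 3100510.77; s = √(3100510.77/12) = 508.307
Cutoffs: 676.308 ± 3·508.307 → [-848.6, 2201.2]
Outside: 2341 → excluded.
Retained (n=12): Σ = 6451, mean = 6451/12 = 537.583

537.6 ms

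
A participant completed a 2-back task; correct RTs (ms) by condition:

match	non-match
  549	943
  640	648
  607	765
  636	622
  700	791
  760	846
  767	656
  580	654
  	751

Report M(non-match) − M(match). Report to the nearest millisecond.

87 ms

M(match) = 5239/8 = 654.875
M(non-match) = 6676/9 = 741.778
Difference = 741.778 − 654.875 = 86.903 ms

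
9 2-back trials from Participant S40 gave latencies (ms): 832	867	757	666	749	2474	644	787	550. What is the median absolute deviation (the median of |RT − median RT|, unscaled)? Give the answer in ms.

Sorted: 550, 644, 666, 749, 757, 787, 832, 867, 2474 → median = 757
|x − 757|: 75, 110, 0, 91, 8, 1717, 113, 30, 207
Sorted deviations: 0, 8, 30, 75, 91, 110, 113, 207, 1717 → MAD = 91

91 ms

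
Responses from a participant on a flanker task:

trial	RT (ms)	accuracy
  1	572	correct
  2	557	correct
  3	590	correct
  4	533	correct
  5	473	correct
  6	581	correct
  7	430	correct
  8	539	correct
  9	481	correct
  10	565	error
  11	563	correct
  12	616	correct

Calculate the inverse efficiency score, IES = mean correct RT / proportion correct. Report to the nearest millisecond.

Correct trials (n=11): 572, 557, 590, 533, 473, 581, 430, 539, 481, 563, 616
Mean correct RT = 5935/11 = 539.5455 ms
Proportion correct = 11/12
IES = 539.5455 / (11/12) = 588.595 ms

589 ms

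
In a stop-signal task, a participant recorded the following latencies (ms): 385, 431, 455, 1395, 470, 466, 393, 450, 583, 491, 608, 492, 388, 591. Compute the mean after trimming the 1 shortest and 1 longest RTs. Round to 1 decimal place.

Sorted: 385, 388, 393, 431, 450, 455, 466, 470, 491, 492, 583, 591, 608, 1395
Drop lowest 1 (385) and highest 1 (1395)
Remaining (n=12): Σ = 5818, mean = 5818/12 = 484.833

484.8 ms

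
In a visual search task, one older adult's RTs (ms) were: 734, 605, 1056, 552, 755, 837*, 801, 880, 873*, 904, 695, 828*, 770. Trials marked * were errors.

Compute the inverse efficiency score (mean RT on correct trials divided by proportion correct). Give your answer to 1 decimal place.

1007.8 ms

Correct trials (n=10): 734, 605, 1056, 552, 755, 801, 880, 904, 695, 770
Mean correct RT = 7752/10 = 775.2000 ms
Proportion correct = 10/13
IES = 775.2000 / (10/13) = 1007.760 ms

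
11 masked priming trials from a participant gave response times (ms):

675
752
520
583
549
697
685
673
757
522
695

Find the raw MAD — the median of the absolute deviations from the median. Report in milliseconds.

77 ms

Sorted: 520, 522, 549, 583, 673, 675, 685, 695, 697, 752, 757 → median = 675
|x − 675|: 0, 77, 155, 92, 126, 22, 10, 2, 82, 153, 20
Sorted deviations: 0, 2, 10, 20, 22, 77, 82, 92, 126, 153, 155 → MAD = 77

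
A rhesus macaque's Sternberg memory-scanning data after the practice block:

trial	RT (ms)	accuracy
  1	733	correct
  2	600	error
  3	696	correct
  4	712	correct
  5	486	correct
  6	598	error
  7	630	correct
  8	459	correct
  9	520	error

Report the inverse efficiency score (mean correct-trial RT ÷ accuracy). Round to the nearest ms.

Correct trials (n=6): 733, 696, 712, 486, 630, 459
Mean correct RT = 3716/6 = 619.3333 ms
Proportion correct = 6/9
IES = 619.3333 / (6/9) = 929.000 ms

929 ms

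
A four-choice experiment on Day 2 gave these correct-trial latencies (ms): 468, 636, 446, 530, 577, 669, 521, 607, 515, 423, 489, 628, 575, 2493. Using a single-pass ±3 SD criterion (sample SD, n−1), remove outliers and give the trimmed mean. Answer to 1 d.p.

544.9 ms

n = 14, ΣRT = 9577, M = 684.071
Σ(x−M)² = 3595696.93; s = √(3595696.93/13) = 525.920
Cutoffs: 684.071 ± 3·525.920 → [-893.7, 2261.8]
Outside: 2493 → excluded.
Retained (n=13): Σ = 7084, mean = 7084/13 = 544.923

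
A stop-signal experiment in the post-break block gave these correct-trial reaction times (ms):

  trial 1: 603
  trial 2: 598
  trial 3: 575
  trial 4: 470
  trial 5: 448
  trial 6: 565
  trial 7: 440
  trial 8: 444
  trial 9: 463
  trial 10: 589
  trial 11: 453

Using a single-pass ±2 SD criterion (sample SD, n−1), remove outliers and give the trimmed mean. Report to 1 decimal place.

513.5 ms

n = 11, ΣRT = 5648, M = 513.455
Σ(x−M)² = 49910.73; s = √(49910.73/10) = 70.648
Cutoffs: 513.455 ± 2·70.648 → [372.2, 654.7]
No RTs fall outside the cutoffs; all 11 retained. Mean = 5648/11 = 513.455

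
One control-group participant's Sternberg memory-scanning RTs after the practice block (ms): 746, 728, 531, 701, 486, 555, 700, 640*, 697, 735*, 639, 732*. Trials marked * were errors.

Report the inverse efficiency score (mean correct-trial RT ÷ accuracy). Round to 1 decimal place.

Correct trials (n=9): 746, 728, 531, 701, 486, 555, 700, 697, 639
Mean correct RT = 5783/9 = 642.5556 ms
Proportion correct = 9/12
IES = 642.5556 / (9/12) = 856.741 ms

856.7 ms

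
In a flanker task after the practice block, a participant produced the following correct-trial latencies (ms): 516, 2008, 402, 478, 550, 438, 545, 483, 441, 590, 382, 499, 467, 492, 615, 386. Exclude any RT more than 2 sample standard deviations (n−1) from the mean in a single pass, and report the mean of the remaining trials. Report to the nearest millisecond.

486 ms

n = 16, ΣRT = 9292, M = 580.750
Σ(x−M)² = 2241617.00; s = √(2241617.00/15) = 386.576
Cutoffs: 580.750 ± 2·386.576 → [-192.4, 1353.9]
Outside: 2008 → excluded.
Retained (n=15): Σ = 7284, mean = 7284/15 = 485.600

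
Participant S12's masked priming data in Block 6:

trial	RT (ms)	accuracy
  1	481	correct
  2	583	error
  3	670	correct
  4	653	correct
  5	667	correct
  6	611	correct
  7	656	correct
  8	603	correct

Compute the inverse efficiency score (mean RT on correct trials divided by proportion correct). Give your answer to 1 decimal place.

708.7 ms

Correct trials (n=7): 481, 670, 653, 667, 611, 656, 603
Mean correct RT = 4341/7 = 620.1429 ms
Proportion correct = 7/8
IES = 620.1429 / (7/8) = 708.735 ms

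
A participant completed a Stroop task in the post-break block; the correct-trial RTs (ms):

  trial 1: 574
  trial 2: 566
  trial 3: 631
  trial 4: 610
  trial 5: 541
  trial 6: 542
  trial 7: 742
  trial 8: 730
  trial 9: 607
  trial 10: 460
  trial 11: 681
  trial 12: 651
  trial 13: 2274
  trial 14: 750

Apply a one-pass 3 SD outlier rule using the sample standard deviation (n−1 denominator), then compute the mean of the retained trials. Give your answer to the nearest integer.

n = 14, ΣRT = 10359, M = 739.929
Σ(x−M)² = 2626268.93; s = √(2626268.93/13) = 449.467
Cutoffs: 739.929 ± 3·449.467 → [-608.5, 2088.3]
Outside: 2274 → excluded.
Retained (n=13): Σ = 8085, mean = 8085/13 = 621.923

622 ms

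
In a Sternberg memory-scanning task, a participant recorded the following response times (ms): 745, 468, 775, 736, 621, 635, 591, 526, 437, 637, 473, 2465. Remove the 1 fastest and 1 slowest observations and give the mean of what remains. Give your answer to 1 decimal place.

620.7 ms

Sorted: 437, 468, 473, 526, 591, 621, 635, 637, 736, 745, 775, 2465
Drop lowest 1 (437) and highest 1 (2465)
Remaining (n=10): Σ = 6207, mean = 6207/10 = 620.700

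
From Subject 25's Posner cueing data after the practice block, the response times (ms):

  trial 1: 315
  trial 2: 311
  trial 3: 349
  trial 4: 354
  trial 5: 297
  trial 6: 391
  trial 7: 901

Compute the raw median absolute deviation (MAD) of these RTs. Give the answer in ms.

38 ms

Sorted: 297, 311, 315, 349, 354, 391, 901 → median = 349
|x − 349|: 34, 38, 0, 5, 52, 42, 552
Sorted deviations: 0, 5, 34, 38, 42, 52, 552 → MAD = 38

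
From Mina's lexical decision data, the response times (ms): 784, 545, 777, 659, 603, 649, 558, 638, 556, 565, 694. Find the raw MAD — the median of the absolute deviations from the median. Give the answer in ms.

Sorted: 545, 556, 558, 565, 603, 638, 649, 659, 694, 777, 784 → median = 638
|x − 638|: 146, 93, 139, 21, 35, 11, 80, 0, 82, 73, 56
Sorted deviations: 0, 11, 21, 35, 56, 73, 80, 82, 93, 139, 146 → MAD = 73

73 ms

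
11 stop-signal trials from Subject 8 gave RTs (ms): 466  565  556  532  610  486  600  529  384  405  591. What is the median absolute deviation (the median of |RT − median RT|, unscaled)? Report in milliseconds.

Sorted: 384, 405, 466, 486, 529, 532, 556, 565, 591, 600, 610 → median = 532
|x − 532|: 66, 33, 24, 0, 78, 46, 68, 3, 148, 127, 59
Sorted deviations: 0, 3, 24, 33, 46, 59, 66, 68, 78, 127, 148 → MAD = 59

59 ms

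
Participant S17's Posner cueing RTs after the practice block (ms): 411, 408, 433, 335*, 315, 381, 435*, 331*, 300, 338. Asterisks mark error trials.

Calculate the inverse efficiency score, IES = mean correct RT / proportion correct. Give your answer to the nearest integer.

Correct trials (n=7): 411, 408, 433, 315, 381, 300, 338
Mean correct RT = 2586/7 = 369.4286 ms
Proportion correct = 7/10
IES = 369.4286 / (7/10) = 527.755 ms

528 ms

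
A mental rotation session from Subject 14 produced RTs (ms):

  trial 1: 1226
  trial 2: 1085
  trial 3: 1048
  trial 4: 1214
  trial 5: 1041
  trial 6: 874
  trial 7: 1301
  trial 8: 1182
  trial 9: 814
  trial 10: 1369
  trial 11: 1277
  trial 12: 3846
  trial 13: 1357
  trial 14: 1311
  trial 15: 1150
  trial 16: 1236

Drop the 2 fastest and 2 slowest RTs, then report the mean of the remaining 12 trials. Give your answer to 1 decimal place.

Sorted: 814, 874, 1041, 1048, 1085, 1150, 1182, 1214, 1226, 1236, 1277, 1301, 1311, 1357, 1369, 3846
Drop lowest 2 (814, 874) and highest 2 (1369, 3846)
Remaining (n=12): Σ = 14428, mean = 14428/12 = 1202.333

1202.3 ms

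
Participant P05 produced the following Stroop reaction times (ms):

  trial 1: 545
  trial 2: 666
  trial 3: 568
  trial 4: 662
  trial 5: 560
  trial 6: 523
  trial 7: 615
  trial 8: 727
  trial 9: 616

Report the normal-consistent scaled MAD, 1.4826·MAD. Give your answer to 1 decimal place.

Sorted: 523, 545, 560, 568, 615, 616, 662, 666, 727 → median = 615
|x − 615| sorted: 0, 1, 47, 47, 51, 55, 70, 92, 112 → MAD = 51
Robust SD ≈ 1.4826 × 51 = 75.613

75.6 ms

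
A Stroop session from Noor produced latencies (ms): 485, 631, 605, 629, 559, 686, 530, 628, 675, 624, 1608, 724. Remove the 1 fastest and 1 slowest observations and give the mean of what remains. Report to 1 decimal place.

629.1 ms

Sorted: 485, 530, 559, 605, 624, 628, 629, 631, 675, 686, 724, 1608
Drop lowest 1 (485) and highest 1 (1608)
Remaining (n=10): Σ = 6291, mean = 6291/10 = 629.100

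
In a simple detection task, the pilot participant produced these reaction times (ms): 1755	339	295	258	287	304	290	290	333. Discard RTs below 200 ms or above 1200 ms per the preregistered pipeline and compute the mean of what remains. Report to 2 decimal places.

Excluded: 1755
Retained (n=8): Σ = 2396
Mean = 2396/8 = 299.5000

299.50 ms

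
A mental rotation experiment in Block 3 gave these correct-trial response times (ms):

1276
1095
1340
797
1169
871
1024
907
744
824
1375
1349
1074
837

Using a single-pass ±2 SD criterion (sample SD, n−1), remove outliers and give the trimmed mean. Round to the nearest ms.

1049 ms

n = 14, ΣRT = 14682, M = 1048.714
Σ(x−M)² = 654196.86; s = √(654196.86/13) = 224.328
Cutoffs: 1048.714 ± 2·224.328 → [600.1, 1497.4]
No RTs fall outside the cutoffs; all 14 retained. Mean = 14682/14 = 1048.714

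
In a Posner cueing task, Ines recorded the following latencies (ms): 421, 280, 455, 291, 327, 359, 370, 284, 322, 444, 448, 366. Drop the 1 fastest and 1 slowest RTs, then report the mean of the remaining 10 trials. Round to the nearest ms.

363 ms

Sorted: 280, 284, 291, 322, 327, 359, 366, 370, 421, 444, 448, 455
Drop lowest 1 (280) and highest 1 (455)
Remaining (n=10): Σ = 3632, mean = 3632/10 = 363.200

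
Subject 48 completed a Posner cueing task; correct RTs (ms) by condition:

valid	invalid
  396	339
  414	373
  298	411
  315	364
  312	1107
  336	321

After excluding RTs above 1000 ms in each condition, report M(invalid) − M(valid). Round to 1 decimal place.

16.4 ms

invalid: exclude 1107
M(valid) = 2071/6 = 345.167
M(invalid) = 1808/5 = 361.600
Difference = 361.600 − 345.167 = 16.433 ms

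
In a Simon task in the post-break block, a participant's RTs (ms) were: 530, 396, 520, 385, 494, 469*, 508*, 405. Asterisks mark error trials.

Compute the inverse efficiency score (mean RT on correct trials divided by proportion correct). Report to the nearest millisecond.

607 ms

Correct trials (n=6): 530, 396, 520, 385, 494, 405
Mean correct RT = 2730/6 = 455.0000 ms
Proportion correct = 6/8
IES = 455.0000 / (6/8) = 606.667 ms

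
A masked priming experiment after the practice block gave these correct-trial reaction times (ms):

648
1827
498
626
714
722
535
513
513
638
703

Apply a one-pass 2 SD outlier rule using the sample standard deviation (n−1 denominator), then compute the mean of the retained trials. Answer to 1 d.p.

611.0 ms

n = 11, ΣRT = 7937, M = 721.545
Σ(x−M)² = 1415702.73; s = √(1415702.73/10) = 376.258
Cutoffs: 721.545 ± 2·376.258 → [-31.0, 1474.1]
Outside: 1827 → excluded.
Retained (n=10): Σ = 6110, mean = 6110/10 = 611.000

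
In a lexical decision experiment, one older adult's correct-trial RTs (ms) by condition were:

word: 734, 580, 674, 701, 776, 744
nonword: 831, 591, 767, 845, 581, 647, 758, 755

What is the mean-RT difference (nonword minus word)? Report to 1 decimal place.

M(word) = 4209/6 = 701.500
M(nonword) = 5775/8 = 721.875
Difference = 721.875 − 701.500 = 20.375 ms

20.4 ms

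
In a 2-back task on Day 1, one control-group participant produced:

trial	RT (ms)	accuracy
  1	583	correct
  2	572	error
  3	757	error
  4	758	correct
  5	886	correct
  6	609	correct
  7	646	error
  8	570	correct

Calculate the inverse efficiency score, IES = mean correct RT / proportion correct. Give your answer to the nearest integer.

1090 ms

Correct trials (n=5): 583, 758, 886, 609, 570
Mean correct RT = 3406/5 = 681.2000 ms
Proportion correct = 5/8
IES = 681.2000 / (5/8) = 1089.920 ms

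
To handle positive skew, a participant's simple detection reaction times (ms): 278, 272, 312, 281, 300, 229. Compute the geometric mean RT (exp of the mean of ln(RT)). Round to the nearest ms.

ln(RT): 5.6276, 5.6058, 5.7430, 5.6384, 5.7038, 5.4337
Mean ln(RT) = 33.7523/6 = 5.62538
Geometric mean = exp(5.62538) = 277.38 ms

277 ms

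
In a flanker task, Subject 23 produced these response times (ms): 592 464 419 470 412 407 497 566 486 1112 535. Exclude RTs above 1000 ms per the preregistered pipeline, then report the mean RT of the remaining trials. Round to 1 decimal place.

Excluded: 1112
Retained (n=10): Σ = 4848
Mean = 4848/10 = 484.8000

484.8 ms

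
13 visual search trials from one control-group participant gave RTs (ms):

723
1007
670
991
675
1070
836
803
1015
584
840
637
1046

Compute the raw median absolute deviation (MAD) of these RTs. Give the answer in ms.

166 ms

Sorted: 584, 637, 670, 675, 723, 803, 836, 840, 991, 1007, 1015, 1046, 1070 → median = 836
|x − 836|: 113, 171, 166, 155, 161, 234, 0, 33, 179, 252, 4, 199, 210
Sorted deviations: 0, 4, 33, 113, 155, 161, 166, 171, 179, 199, 210, 234, 252 → MAD = 166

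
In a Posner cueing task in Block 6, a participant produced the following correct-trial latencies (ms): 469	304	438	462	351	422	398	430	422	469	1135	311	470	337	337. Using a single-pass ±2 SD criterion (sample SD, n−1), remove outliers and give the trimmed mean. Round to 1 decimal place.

n = 15, ΣRT = 6755, M = 450.333
Σ(x−M)² = 551281.33; s = √(551281.33/14) = 198.437
Cutoffs: 450.333 ± 2·198.437 → [53.5, 847.2]
Outside: 1135 → excluded.
Retained (n=14): Σ = 5620, mean = 5620/14 = 401.429

401.4 ms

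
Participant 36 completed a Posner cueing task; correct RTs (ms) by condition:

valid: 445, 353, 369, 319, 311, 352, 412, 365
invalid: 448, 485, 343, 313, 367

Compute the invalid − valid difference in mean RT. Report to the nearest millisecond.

25 ms

M(valid) = 2926/8 = 365.750
M(invalid) = 1956/5 = 391.200
Difference = 391.200 − 365.750 = 25.450 ms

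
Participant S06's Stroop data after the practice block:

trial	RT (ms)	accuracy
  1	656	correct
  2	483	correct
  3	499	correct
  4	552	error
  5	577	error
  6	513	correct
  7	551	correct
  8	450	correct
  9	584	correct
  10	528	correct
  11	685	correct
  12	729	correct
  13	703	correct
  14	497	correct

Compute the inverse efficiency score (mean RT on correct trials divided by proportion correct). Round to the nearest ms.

669 ms

Correct trials (n=12): 656, 483, 499, 513, 551, 450, 584, 528, 685, 729, 703, 497
Mean correct RT = 6878/12 = 573.1667 ms
Proportion correct = 12/14
IES = 573.1667 / (12/14) = 668.694 ms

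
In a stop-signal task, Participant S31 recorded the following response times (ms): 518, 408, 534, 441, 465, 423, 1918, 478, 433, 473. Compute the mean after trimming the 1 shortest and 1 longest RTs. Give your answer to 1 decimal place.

470.6 ms

Sorted: 408, 423, 433, 441, 465, 473, 478, 518, 534, 1918
Drop lowest 1 (408) and highest 1 (1918)
Remaining (n=8): Σ = 3765, mean = 3765/8 = 470.625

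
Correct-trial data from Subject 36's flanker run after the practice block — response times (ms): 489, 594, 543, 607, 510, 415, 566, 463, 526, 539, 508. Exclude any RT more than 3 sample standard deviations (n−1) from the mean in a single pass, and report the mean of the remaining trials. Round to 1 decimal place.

n = 11, ΣRT = 5760, M = 523.636
Σ(x−M)² = 31420.55; s = √(31420.55/10) = 56.054
Cutoffs: 523.636 ± 3·56.054 → [355.5, 691.8]
No RTs fall outside the cutoffs; all 11 retained. Mean = 5760/11 = 523.636

523.6 ms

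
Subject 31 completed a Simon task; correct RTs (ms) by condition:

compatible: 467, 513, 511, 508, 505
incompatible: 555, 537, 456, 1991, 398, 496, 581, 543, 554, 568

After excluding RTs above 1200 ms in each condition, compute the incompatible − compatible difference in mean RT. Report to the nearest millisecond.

20 ms

incompatible: exclude 1991
M(compatible) = 2504/5 = 500.800
M(incompatible) = 4688/9 = 520.889
Difference = 520.889 − 500.800 = 20.089 ms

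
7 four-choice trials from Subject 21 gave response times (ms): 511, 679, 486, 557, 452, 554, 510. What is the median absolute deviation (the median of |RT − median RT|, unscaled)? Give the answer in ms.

43 ms

Sorted: 452, 486, 510, 511, 554, 557, 679 → median = 511
|x − 511|: 0, 168, 25, 46, 59, 43, 1
Sorted deviations: 0, 1, 25, 43, 46, 59, 168 → MAD = 43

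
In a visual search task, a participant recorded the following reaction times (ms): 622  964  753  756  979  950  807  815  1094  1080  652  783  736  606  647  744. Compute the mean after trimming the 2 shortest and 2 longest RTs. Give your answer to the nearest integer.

799 ms

Sorted: 606, 622, 647, 652, 736, 744, 753, 756, 783, 807, 815, 950, 964, 979, 1080, 1094
Drop lowest 2 (606, 622) and highest 2 (1080, 1094)
Remaining (n=12): Σ = 9586, mean = 9586/12 = 798.833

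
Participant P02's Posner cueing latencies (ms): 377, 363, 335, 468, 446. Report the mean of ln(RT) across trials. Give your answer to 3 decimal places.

ln(RT): 5.9322, 5.8944, 5.8141, 6.1485, 6.1003
Σ ln(RT) = 29.8896
Mean = 29.8896/5 = 5.97791

5.978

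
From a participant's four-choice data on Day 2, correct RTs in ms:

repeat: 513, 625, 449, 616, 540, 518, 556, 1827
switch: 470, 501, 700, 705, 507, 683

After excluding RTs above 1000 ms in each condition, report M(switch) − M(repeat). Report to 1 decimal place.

49.0 ms

repeat: exclude 1827
M(repeat) = 3817/7 = 545.286
M(switch) = 3566/6 = 594.333
Difference = 594.333 − 545.286 = 49.048 ms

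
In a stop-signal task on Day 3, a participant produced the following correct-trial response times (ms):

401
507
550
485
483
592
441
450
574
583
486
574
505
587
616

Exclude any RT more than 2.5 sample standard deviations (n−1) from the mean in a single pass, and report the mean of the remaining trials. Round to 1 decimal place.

n = 15, ΣRT = 7834, M = 522.267
Σ(x−M)² = 58958.93; s = √(58958.93/14) = 64.895
Cutoffs: 522.267 ± 2.5·64.895 → [360.0, 684.5]
No RTs fall outside the cutoffs; all 15 retained. Mean = 7834/15 = 522.267

522.3 ms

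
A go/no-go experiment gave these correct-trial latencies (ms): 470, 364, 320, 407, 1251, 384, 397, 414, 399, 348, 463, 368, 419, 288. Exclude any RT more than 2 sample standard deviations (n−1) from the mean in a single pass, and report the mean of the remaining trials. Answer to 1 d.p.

387.8 ms

n = 14, ΣRT = 6292, M = 449.429
Σ(x−M)² = 723705.43; s = √(723705.43/13) = 235.944
Cutoffs: 449.429 ± 2·235.944 → [-22.5, 921.3]
Outside: 1251 → excluded.
Retained (n=13): Σ = 5041, mean = 5041/13 = 387.769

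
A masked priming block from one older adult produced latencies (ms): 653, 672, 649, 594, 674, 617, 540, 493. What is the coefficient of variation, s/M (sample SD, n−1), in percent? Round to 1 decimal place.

10.7%

n = 8, Σ = 4892, M = 611.5000
Σ(x−M)² = 30186.000; s = √(30186.000/7) = 65.6680
CV = 65.6680 / 611.5000 = 0.10739 = 10.739%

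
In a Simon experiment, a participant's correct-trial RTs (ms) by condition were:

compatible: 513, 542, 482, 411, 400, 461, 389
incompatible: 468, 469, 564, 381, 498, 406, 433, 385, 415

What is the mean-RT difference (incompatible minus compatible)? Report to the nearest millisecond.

-10 ms

M(compatible) = 3198/7 = 456.857
M(incompatible) = 4019/9 = 446.556
Difference = 446.556 − 456.857 = -10.302 ms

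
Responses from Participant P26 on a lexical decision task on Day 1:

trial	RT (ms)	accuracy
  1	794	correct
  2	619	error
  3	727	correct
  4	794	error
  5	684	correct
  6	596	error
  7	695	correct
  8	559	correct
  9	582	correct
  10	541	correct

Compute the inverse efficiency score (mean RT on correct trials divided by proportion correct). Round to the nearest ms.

Correct trials (n=7): 794, 727, 684, 695, 559, 582, 541
Mean correct RT = 4582/7 = 654.5714 ms
Proportion correct = 7/10
IES = 654.5714 / (7/10) = 935.102 ms

935 ms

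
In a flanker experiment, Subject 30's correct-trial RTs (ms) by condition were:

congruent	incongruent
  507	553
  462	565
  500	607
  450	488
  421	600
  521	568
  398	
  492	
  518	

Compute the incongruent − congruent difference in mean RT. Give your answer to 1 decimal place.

89.2 ms

M(congruent) = 4269/9 = 474.333
M(incongruent) = 3381/6 = 563.500
Difference = 563.500 − 474.333 = 89.167 ms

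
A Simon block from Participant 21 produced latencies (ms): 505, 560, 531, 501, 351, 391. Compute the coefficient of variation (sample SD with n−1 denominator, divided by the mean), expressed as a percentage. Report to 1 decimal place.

n = 6, Σ = 2839, M = 473.1667
Σ(x−M)² = 34348.833; s = √(34348.833/5) = 82.8841
CV = 82.8841 / 473.1667 = 0.17517 = 17.517%

17.5%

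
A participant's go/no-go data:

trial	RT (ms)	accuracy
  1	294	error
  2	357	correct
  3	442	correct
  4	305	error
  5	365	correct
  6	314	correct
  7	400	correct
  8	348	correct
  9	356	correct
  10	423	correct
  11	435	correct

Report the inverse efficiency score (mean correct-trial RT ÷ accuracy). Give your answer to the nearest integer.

Correct trials (n=9): 357, 442, 365, 314, 400, 348, 356, 423, 435
Mean correct RT = 3440/9 = 382.2222 ms
Proportion correct = 9/11
IES = 382.2222 / (9/11) = 467.160 ms

467 ms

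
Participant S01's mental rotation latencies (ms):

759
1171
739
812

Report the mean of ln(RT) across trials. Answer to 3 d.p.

ln(RT): 6.6320, 7.0656, 6.6053, 6.6995
Σ ln(RT) = 27.0024
Mean = 27.0024/4 = 6.75060

6.751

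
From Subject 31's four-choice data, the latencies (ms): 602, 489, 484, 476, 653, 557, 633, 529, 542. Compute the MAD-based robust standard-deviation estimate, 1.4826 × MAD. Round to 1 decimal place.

Sorted: 476, 484, 489, 529, 542, 557, 602, 633, 653 → median = 542
|x − 542| sorted: 0, 13, 15, 53, 58, 60, 66, 91, 111 → MAD = 58
Robust SD ≈ 1.4826 × 58 = 85.991

86.0 ms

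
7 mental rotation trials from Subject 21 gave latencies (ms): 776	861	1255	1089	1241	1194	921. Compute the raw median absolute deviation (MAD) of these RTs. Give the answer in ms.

Sorted: 776, 861, 921, 1089, 1194, 1241, 1255 → median = 1089
|x − 1089|: 313, 228, 166, 0, 152, 105, 168
Sorted deviations: 0, 105, 152, 166, 168, 228, 313 → MAD = 166

166 ms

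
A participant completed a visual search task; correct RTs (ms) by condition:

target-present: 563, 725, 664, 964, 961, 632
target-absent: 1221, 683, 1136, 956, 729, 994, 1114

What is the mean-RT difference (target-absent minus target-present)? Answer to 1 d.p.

224.6 ms

M(target-present) = 4509/6 = 751.500
M(target-absent) = 6833/7 = 976.143
Difference = 976.143 − 751.500 = 224.643 ms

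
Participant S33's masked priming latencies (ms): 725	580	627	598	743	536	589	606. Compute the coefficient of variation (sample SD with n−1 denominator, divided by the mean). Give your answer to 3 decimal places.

0.115

n = 8, Σ = 5004, M = 625.5000
Σ(x−M)² = 36258.000; s = √(36258.000/7) = 71.9702
CV = 71.9702 / 625.5000 = 0.11506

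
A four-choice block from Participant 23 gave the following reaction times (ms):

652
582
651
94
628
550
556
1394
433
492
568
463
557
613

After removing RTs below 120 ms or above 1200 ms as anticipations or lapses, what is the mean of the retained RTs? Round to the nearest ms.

Excluded: 94, 1394
Retained (n=12): Σ = 6745
Mean = 6745/12 = 562.0833

562 ms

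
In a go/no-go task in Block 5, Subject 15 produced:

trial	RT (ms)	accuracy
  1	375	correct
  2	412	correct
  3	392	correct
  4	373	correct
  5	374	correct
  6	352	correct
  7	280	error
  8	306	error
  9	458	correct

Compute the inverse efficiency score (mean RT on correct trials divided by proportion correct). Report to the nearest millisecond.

Correct trials (n=7): 375, 412, 392, 373, 374, 352, 458
Mean correct RT = 2736/7 = 390.8571 ms
Proportion correct = 7/9
IES = 390.8571 / (7/9) = 502.531 ms

503 ms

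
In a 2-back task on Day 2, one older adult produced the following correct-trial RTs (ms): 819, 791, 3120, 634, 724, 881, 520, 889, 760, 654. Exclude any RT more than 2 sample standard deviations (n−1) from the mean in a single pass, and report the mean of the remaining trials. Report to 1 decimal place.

n = 10, ΣRT = 9792, M = 979.200
Σ(x−M)² = 5210845.60; s = √(5210845.60/9) = 760.909
Cutoffs: 979.200 ± 2·760.909 → [-542.6, 2501.0]
Outside: 3120 → excluded.
Retained (n=9): Σ = 6672, mean = 6672/9 = 741.333

741.3 ms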